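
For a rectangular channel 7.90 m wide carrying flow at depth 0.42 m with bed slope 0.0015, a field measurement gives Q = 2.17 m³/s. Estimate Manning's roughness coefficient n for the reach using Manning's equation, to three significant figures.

0.0310

A = b·y = 7.90 × 0.42 = 3.318 m²
P = b + 2y = 7.90 + 2×0.42 = 8.740 m
R = A/P = 3.318/8.740 = 0.3796 m
n = (1/Q)·A·R^(2/3)·S^(1/2) = (1/2.17) × 3.318 × 0.5243 × 0.03873 = 0.03105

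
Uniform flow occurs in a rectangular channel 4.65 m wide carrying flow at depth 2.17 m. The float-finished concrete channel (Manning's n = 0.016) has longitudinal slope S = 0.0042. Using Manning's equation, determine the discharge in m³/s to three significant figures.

A = b·y = 4.65 × 2.17 = 10.09 m²
P = b + 2y = 4.65 + 2×2.17 = 8.990 m
R = A/P = 10.09/8.990 = 1.122 m
Q = (1/n)·A·R^(2/3)·S^(1/2) = (1/0.016) × 10.09 × 1.122^(2/3) × 0.0042^(1/2) = 44.14 m³/s

44.1 m³/s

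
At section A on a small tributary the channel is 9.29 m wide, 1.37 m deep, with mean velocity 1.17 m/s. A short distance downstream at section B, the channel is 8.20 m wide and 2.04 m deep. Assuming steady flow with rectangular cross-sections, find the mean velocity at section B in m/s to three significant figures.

0.890 m/s

Q = A₁V₁ = (9.29×1.37) × 1.17 = 14.89 m³/s
A₂ = 8.20 × 2.04 = 16.73 m²
V₂ = Q/A₂ = 14.89/16.73 = 0.8902 m/s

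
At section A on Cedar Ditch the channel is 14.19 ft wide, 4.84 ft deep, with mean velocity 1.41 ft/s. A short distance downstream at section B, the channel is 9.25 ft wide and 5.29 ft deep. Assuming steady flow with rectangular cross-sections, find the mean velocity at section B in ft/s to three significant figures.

1.98 ft/s

Q = A₁V₁ = (14.19×4.84) × 1.41 = 96.84 ft³/s
A₂ = 9.25 × 5.29 = 48.93 ft²
V₂ = Q/A₂ = 96.84/48.93 = 1.979 ft/s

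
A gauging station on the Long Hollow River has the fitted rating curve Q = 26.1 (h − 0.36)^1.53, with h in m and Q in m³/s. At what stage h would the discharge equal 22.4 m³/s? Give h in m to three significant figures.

h − h₀ = (Q/C)^(1/b) = (22.4/26.1)^(1/1.53) = 0.9049 m
h = 0.36 + 0.9049 = 1.265 m

1.26 m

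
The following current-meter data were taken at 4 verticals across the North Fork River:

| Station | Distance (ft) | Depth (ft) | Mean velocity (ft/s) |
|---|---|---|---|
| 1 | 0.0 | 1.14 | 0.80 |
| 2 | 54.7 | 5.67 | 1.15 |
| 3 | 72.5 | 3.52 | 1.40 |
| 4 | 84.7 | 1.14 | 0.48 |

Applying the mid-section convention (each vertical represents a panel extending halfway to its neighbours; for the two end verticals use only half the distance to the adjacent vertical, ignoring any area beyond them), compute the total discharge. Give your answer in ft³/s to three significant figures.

339 ft³/s

w_1 = (54.7 − 0.0)/2 = 27.35 ft; q_1 = 0.80 × 1.14 × 27.35 = 24.94 ft³/s
w_2 = (72.5 − 0.0)/2 = 36.25 ft; q_2 = 1.15 × 5.67 × 36.25 = 236.4 ft³/s
w_3 = (84.7 − 54.7)/2 = 15 ft; q_3 = 1.40 × 3.52 × 15 = 73.92 ft³/s
w_4 = (84.7 − 72.5)/2 = 6.1 ft; q_4 = 0.48 × 1.14 × 6.1 = 3.338 ft³/s
Q = Σ qᵢ = 338.6 ft³/s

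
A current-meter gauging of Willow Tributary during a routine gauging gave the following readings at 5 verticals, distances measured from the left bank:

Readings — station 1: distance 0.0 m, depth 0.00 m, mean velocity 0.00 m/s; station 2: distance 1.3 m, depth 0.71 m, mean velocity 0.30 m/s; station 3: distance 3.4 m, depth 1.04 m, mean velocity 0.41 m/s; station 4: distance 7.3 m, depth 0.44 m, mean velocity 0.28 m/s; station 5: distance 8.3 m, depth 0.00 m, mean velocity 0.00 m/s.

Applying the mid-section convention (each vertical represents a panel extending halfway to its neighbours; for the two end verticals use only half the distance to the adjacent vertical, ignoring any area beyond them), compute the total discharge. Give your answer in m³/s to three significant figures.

w_2 = (3.4 − 0.0)/2 = 1.7 m; q_2 = 0.30 × 0.71 × 1.7 = 0.3621 m³/s
w_3 = (7.3 − 1.3)/2 = 3 m; q_3 = 0.41 × 1.04 × 3 = 1.279 m³/s
w_4 = (8.3 − 3.4)/2 = 2.45 m; q_4 = 0.28 × 0.44 × 2.45 = 0.3018 m³/s
Stations 1, 5 contribute zero (depth or velocity is 0).
Q = Σ qᵢ = 1.943 m³/s

1.94 m³/s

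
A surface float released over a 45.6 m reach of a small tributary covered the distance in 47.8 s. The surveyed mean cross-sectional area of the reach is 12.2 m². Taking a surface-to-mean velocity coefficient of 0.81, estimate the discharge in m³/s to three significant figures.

v_surface = L / t̄ = 45.6 / 47.8 = 0.9540 m/s
v_mean = 0.81 × 0.9540 = 0.7727 m/s
Q = A × v_mean = 12.2 × 0.7727 = 9.427 m³/s

9.43 m³/s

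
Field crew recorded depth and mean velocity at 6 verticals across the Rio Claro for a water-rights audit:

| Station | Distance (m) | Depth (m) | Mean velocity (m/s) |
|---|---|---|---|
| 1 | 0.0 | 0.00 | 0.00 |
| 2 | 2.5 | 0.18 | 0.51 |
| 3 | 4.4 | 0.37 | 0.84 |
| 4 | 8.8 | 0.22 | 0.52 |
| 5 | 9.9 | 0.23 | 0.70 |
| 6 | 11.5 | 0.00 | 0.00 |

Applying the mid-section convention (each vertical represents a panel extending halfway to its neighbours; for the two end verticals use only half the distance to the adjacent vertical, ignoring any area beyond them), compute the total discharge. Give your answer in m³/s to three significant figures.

w_2 = (4.4 − 0.0)/2 = 2.2 m; q_2 = 0.51 × 0.18 × 2.2 = 0.2020 m³/s
w_3 = (8.8 − 2.5)/2 = 3.15 m; q_3 = 0.84 × 0.37 × 3.15 = 0.9790 m³/s
w_4 = (9.9 − 4.4)/2 = 2.75 m; q_4 = 0.52 × 0.22 × 2.75 = 0.3146 m³/s
w_5 = (11.5 − 8.8)/2 = 1.35 m; q_5 = 0.70 × 0.23 × 1.35 = 0.2174 m³/s
Stations 1, 6 contribute zero (depth or velocity is 0).
Q = Σ qᵢ = 1.713 m³/s

1.71 m³/s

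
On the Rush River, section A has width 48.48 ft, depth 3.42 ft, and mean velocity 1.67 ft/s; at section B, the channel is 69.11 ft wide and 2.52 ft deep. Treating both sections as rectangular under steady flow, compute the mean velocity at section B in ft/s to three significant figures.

Q = A₁V₁ = (48.48×3.42) × 1.67 = 276.9 ft³/s
A₂ = 69.11 × 2.52 = 174.2 ft²
V₂ = Q/A₂ = 276.9/174.2 = 1.590 ft/s

1.59 ft/s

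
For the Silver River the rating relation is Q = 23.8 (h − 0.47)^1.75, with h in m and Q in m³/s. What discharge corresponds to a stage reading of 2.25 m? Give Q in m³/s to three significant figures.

Q = 23.8 × (2.25 − 0.47)^1.75 = 23.8 × 1.78^1.75 = 65.28 m³/s

65.3 m³/s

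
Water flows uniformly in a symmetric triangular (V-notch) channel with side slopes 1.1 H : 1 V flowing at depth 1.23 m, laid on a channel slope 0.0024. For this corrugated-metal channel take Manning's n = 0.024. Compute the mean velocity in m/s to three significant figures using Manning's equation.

1.21 m/s

A = z·y² = 1.1×1.23² = 1.664 m²
P = 2y√(1+z²) = 2×1.23×√(1+1.1²) = 3.657 m
R = A/P = 1.664/3.657 = 0.4551 m
Q = (1/n)·A·R^(2/3)·S^(1/2) = (1/0.024) × 1.664 × 0.4551^(2/3) × 0.0024^(1/2) = 2.010 m³/s
V = Q/A = 2.010/1.664 = 1.208 m/s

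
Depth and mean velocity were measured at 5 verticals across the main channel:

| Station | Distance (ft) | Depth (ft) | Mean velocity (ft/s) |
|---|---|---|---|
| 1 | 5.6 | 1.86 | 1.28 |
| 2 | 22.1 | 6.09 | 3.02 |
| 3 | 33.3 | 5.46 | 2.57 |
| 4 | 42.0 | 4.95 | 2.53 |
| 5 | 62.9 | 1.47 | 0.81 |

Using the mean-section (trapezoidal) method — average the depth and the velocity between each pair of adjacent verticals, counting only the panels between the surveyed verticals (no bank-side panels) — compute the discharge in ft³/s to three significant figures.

Panel 1-2: Δb = 16.5 ft, d̄ = (1.86+6.09)/2 = 3.975, v̄ = (1.28+3.02)/2 = 2.15 → q = 16.5×3.975×2.15 = 141.0 ft³/s
Panel 2-3: Δb = 11.2 ft, d̄ = (6.09+5.46)/2 = 5.775, v̄ = (3.02+2.57)/2 = 2.795 → q = 11.2×5.775×2.795 = 180.8 ft³/s
Panel 3-4: Δb = 8.7 ft, d̄ = (5.46+4.95)/2 = 5.205, v̄ = (2.57+2.53)/2 = 2.55 → q = 8.7×5.205×2.55 = 115.5 ft³/s
Panel 4-5: Δb = 20.9 ft, d̄ = (4.95+1.47)/2 = 3.21, v̄ = (2.53+0.81)/2 = 1.67 → q = 20.9×3.21×1.67 = 112.0 ft³/s
Q = Σ q = 549.3 ft³/s

549 ft³/s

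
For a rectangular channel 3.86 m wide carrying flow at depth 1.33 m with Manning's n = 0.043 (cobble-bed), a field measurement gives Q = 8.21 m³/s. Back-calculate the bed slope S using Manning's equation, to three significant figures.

A = b·y = 3.86 × 1.33 = 5.134 m²
P = b + 2y = 3.86 + 2×1.33 = 6.520 m
R = A/P = 5.134/6.520 = 0.7874 m
S = (Q·n / (1·A·R^(2/3)))² = (8.21×0.043 / (1×5.134×0.8527))² = 0.006504

0.00650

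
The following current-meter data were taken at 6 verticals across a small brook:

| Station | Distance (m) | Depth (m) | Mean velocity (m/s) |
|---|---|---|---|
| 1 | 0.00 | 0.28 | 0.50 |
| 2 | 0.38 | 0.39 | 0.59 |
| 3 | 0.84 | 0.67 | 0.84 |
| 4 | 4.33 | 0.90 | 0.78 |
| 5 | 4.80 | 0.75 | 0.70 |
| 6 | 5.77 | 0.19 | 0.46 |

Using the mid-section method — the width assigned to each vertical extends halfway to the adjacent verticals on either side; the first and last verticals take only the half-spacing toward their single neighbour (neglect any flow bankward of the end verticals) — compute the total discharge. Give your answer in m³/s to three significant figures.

3.05 m³/s

w_1 = (0.38 − 0.00)/2 = 0.19 m; q_1 = 0.50 × 0.28 × 0.19 = 0.02660 m³/s
w_2 = (0.84 − 0.00)/2 = 0.42 m; q_2 = 0.59 × 0.39 × 0.42 = 0.09664 m³/s
w_3 = (4.33 − 0.38)/2 = 1.975 m; q_3 = 0.84 × 0.67 × 1.975 = 1.112 m³/s
w_4 = (4.80 − 0.84)/2 = 1.98 m; q_4 = 0.78 × 0.90 × 1.98 = 1.390 m³/s
w_5 = (5.77 − 4.33)/2 = 0.72 m; q_5 = 0.70 × 0.75 × 0.72 = 0.3780 m³/s
w_6 = (5.77 − 4.80)/2 = 0.485 m; q_6 = 0.46 × 0.19 × 0.485 = 0.04239 m³/s
Q = Σ qᵢ = 3.045 m³/s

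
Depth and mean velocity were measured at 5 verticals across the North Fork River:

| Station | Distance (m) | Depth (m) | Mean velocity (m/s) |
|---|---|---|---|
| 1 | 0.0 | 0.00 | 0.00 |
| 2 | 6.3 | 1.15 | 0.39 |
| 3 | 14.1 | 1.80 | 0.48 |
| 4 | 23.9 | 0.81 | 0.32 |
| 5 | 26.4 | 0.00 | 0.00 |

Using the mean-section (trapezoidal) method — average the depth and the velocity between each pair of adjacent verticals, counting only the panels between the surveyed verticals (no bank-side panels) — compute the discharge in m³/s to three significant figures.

Panel 1-2: Δb = 6.3 m, d̄ = (0.00+1.15)/2 = 0.575, v̄ = (0.00+0.39)/2 = 0.195 → q = 6.3×0.575×0.195 = 0.7064 m³/s
Panel 2-3: Δb = 7.8 m, d̄ = (1.15+1.80)/2 = 1.475, v̄ = (0.39+0.48)/2 = 0.435 → q = 7.8×1.475×0.435 = 5.005 m³/s
Panel 3-4: Δb = 9.8 m, d̄ = (1.80+0.81)/2 = 1.305, v̄ = (0.48+0.32)/2 = 0.4 → q = 9.8×1.305×0.4 = 5.116 m³/s
Panel 4-5: Δb = 2.5 m, d̄ = (0.81+0.00)/2 = 0.405, v̄ = (0.32+0.00)/2 = 0.16 → q = 2.5×0.405×0.16 = 0.1620 m³/s
Q = Σ q = 10.99 m³/s

11.0 m³/s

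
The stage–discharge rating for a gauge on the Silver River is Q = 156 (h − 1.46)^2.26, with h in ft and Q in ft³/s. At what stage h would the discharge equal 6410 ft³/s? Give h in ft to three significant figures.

6.64 ft

h − h₀ = (Q/C)^(1/b) = (6410/156)^(1/2.26) = 5.177 ft
h = 1.46 + 5.177 = 6.637 ft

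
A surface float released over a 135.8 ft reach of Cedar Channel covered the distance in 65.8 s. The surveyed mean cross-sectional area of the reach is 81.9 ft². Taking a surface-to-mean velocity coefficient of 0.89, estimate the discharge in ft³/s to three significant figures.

v_surface = L / t̄ = 135.8 / 65.8 = 2.064 ft/s
v_mean = 0.89 × 2.064 = 1.837 ft/s
Q = A × v_mean = 81.9 × 1.837 = 150.4 ft³/s

150 ft³/s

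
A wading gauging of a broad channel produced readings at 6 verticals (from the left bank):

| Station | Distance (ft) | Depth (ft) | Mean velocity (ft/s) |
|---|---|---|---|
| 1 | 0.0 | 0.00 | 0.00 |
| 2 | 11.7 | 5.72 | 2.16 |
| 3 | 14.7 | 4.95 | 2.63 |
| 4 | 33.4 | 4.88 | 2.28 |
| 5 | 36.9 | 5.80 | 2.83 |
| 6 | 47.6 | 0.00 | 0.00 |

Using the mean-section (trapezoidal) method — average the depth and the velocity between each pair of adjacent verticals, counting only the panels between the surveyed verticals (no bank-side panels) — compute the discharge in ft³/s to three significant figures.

392 ft³/s

Panel 1-2: Δb = 11.7 ft, d̄ = (0.00+5.72)/2 = 2.86, v̄ = (0.00+2.16)/2 = 1.08 → q = 11.7×2.86×1.08 = 36.14 ft³/s
Panel 2-3: Δb = 3 ft, d̄ = (5.72+4.95)/2 = 5.335, v̄ = (2.16+2.63)/2 = 2.395 → q = 3×5.335×2.395 = 38.33 ft³/s
Panel 3-4: Δb = 18.7 ft, d̄ = (4.95+4.88)/2 = 4.915, v̄ = (2.63+2.28)/2 = 2.455 → q = 18.7×4.915×2.455 = 225.6 ft³/s
Panel 4-5: Δb = 3.5 ft, d̄ = (4.88+5.80)/2 = 5.34, v̄ = (2.28+2.83)/2 = 2.555 → q = 3.5×5.34×2.555 = 47.75 ft³/s
Panel 5-6: Δb = 10.7 ft, d̄ = (5.80+0.00)/2 = 2.9, v̄ = (2.83+0.00)/2 = 1.415 → q = 10.7×2.9×1.415 = 43.91 ft³/s
Q = Σ q = 391.8 ft³/s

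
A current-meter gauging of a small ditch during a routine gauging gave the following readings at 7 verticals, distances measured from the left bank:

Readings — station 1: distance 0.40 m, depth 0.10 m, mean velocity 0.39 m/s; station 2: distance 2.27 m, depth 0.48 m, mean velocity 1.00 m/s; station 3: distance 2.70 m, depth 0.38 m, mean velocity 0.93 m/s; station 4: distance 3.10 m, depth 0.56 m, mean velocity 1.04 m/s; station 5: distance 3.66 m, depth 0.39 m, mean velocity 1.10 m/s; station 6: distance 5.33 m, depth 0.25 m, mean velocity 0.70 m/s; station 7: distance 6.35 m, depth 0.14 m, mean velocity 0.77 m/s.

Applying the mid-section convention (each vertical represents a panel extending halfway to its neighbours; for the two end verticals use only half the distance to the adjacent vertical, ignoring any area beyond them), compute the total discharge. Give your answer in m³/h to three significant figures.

6420 m³/h

w_1 = (2.27 − 0.40)/2 = 0.935 m; q_1 = 0.39 × 0.10 × 0.935 = 0.03647 m³/s
w_2 = (2.70 − 0.40)/2 = 1.15 m; q_2 = 1.00 × 0.48 × 1.15 = 0.5520 m³/s
w_3 = (3.10 − 2.27)/2 = 0.415 m; q_3 = 0.93 × 0.38 × 0.415 = 0.1467 m³/s
w_4 = (3.66 − 2.70)/2 = 0.48 m; q_4 = 1.04 × 0.56 × 0.48 = 0.2796 m³/s
w_5 = (5.33 − 3.10)/2 = 1.115 m; q_5 = 1.10 × 0.39 × 1.115 = 0.4783 m³/s
w_6 = (6.35 − 3.66)/2 = 1.345 m; q_6 = 0.70 × 0.25 × 1.345 = 0.2354 m³/s
w_7 = (6.35 − 5.33)/2 = 0.51 m; q_7 = 0.77 × 0.14 × 0.51 = 0.05498 m³/s
Q = Σ qᵢ = 1.783 m³/s
= 1.783 × 3600 = 6420 m³/h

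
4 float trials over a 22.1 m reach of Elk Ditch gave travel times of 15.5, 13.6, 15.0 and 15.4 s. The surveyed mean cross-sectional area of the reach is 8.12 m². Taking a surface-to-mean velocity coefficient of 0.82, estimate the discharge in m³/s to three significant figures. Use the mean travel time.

t̄ = (15.5 + 13.6 + 15.0 + 15.4) / 4 = 14.875 s
v_surface = L / t̄ = 22.1 / 14.875 = 1.486 m/s
v_mean = 0.82 × 1.486 = 1.218 m/s
Q = A × v_mean = 8.12 × 1.218 = 9.892 m³/s

9.89 m³/s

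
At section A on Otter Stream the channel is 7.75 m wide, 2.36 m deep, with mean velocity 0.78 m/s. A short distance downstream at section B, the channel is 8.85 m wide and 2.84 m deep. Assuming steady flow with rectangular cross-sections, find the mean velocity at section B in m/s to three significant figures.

0.568 m/s

Q = A₁V₁ = (7.75×2.36) × 0.78 = 14.27 m³/s
A₂ = 8.85 × 2.84 = 25.13 m²
V₂ = Q/A₂ = 14.27/25.13 = 0.5676 m/s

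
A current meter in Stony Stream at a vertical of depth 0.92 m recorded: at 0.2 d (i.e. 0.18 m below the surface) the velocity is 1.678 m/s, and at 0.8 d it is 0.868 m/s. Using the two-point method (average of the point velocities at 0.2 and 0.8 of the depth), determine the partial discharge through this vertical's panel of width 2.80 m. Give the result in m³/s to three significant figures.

3.28 m³/s

v̄ = (1.678 + 0.868) / 2 = 1.273 m/s
q = v̄ × d × w = 1.273 × 0.92 × 2.80 = 3.279 m³/s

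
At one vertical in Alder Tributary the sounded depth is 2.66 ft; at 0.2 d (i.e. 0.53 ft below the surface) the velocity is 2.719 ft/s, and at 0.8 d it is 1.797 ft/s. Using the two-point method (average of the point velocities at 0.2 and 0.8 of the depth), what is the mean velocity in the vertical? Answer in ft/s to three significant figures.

v̄ = (2.719 + 1.797) / 2 = 2.258 ft/s

2.26 ft/s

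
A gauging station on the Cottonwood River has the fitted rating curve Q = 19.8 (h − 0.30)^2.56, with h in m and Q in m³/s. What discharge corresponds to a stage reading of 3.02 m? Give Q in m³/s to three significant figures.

257 m³/s

Q = 19.8 × (3.02 − 0.30)^2.56 = 19.8 × 2.72^2.56 = 256.5 m³/s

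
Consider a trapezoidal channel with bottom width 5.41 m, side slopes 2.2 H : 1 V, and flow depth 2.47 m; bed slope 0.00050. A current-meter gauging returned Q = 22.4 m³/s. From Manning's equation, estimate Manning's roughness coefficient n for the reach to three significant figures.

A = (b + z·y)·y = (5.41 + 2.2×2.47)×2.47 = 26.78 m²
P = b + 2y√(1+z²) = 5.41 + 2×2.47×√(1+2.2²) = 17.35 m
R = A/P = 26.78/17.35 = 1.544 m
n = (1/Q)·A·R^(2/3)·S^(1/2) = (1/22.4) × 26.78 × 1.336 × 0.02236 = 0.03572

0.0357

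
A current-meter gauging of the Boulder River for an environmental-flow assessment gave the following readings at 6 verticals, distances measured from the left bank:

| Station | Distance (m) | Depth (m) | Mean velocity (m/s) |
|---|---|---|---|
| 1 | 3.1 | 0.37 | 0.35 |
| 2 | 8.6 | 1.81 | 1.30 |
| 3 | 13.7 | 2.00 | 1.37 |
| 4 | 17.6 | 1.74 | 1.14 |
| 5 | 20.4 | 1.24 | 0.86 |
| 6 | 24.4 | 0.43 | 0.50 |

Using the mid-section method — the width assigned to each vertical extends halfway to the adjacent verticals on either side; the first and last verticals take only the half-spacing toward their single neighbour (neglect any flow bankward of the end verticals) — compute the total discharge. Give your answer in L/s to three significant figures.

w_1 = (8.6 − 3.1)/2 = 2.75 m; q_1 = 0.35 × 0.37 × 2.75 = 0.3561 m³/s
w_2 = (13.7 − 3.1)/2 = 5.3 m; q_2 = 1.30 × 1.81 × 5.3 = 12.47 m³/s
w_3 = (17.6 − 8.6)/2 = 4.5 m; q_3 = 1.37 × 2.00 × 4.5 = 12.33 m³/s
w_4 = (20.4 − 13.7)/2 = 3.35 m; q_4 = 1.14 × 1.74 × 3.35 = 6.645 m³/s
w_5 = (24.4 − 17.6)/2 = 3.4 m; q_5 = 0.86 × 1.24 × 3.4 = 3.626 m³/s
w_6 = (24.4 − 20.4)/2 = 2 m; q_6 = 0.50 × 0.43 × 2 = 0.4300 m³/s
Q = Σ qᵢ = 35.86 m³/s
= 35.86 × 1000 = 35860 L/s

35900 L/s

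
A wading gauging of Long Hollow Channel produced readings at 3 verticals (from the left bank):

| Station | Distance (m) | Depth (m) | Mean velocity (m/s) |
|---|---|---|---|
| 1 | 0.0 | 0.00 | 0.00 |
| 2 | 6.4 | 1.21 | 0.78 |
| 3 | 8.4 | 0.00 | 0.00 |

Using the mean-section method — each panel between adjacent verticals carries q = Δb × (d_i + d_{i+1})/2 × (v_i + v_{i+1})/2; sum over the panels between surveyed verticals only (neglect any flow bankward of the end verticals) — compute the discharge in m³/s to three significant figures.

1.98 m³/s

Panel 1-2: Δb = 6.4 m, d̄ = (0.00+1.21)/2 = 0.605, v̄ = (0.00+0.78)/2 = 0.39 → q = 6.4×0.605×0.39 = 1.510 m³/s
Panel 2-3: Δb = 2 m, d̄ = (1.21+0.00)/2 = 0.605, v̄ = (0.78+0.00)/2 = 0.39 → q = 2×0.605×0.39 = 0.4719 m³/s
Q = Σ q = 1.982 m³/s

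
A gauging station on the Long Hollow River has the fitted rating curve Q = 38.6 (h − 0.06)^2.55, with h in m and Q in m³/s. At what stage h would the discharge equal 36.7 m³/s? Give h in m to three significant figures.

h − h₀ = (Q/C)^(1/b) = (36.7/38.6)^(1/2.55) = 0.9804 m
h = 0.06 + 0.9804 = 1.040 m

1.04 m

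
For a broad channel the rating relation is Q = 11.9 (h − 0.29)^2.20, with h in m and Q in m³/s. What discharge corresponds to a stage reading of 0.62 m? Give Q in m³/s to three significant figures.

1.04 m³/s

Q = 11.9 × (0.62 − 0.29)^2.20 = 11.9 × 0.33^2.20 = 1.038 m³/s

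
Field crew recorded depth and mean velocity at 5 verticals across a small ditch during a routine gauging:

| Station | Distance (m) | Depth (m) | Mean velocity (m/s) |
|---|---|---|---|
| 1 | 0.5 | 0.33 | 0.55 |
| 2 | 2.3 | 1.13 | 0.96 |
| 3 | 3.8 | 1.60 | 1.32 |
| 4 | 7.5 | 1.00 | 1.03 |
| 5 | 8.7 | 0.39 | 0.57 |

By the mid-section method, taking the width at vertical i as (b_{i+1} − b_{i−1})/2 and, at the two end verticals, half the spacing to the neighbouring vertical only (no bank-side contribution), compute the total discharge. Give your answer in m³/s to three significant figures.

10.1 m³/s

w_1 = (2.3 − 0.5)/2 = 0.9 m; q_1 = 0.55 × 0.33 × 0.9 = 0.1634 m³/s
w_2 = (3.8 − 0.5)/2 = 1.65 m; q_2 = 0.96 × 1.13 × 1.65 = 1.790 m³/s
w_3 = (7.5 − 2.3)/2 = 2.6 m; q_3 = 1.32 × 1.60 × 2.6 = 5.491 m³/s
w_4 = (8.7 − 3.8)/2 = 2.45 m; q_4 = 1.03 × 1.00 × 2.45 = 2.524 m³/s
w_5 = (8.7 − 7.5)/2 = 0.6 m; q_5 = 0.57 × 0.39 × 0.6 = 0.1334 m³/s
Q = Σ qᵢ = 10.10 m³/s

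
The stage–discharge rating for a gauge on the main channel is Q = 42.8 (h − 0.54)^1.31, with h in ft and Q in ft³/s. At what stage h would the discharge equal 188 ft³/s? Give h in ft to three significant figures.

3.63 ft

h − h₀ = (Q/C)^(1/b) = (188/42.8)^(1/1.31) = 3.095 ft
h = 0.54 + 3.095 = 3.635 ft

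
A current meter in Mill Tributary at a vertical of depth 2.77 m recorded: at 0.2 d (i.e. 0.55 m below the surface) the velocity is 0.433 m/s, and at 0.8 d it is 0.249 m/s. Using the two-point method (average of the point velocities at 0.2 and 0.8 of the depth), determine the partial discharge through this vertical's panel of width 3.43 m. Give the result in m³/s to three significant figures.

v̄ = (0.433 + 0.249) / 2 = 0.3410 m/s
q = v̄ × d × w = 0.3410 × 2.77 × 3.43 = 3.240 m³/s

3.24 m³/s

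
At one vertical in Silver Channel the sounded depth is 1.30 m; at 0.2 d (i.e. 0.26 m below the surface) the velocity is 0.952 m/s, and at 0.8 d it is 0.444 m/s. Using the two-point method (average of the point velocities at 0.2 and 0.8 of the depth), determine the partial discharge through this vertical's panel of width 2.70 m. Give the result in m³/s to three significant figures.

2.45 m³/s

v̄ = (0.952 + 0.444) / 2 = 0.6980 m/s
q = v̄ × d × w = 0.6980 × 1.30 × 2.70 = 2.450 m³/s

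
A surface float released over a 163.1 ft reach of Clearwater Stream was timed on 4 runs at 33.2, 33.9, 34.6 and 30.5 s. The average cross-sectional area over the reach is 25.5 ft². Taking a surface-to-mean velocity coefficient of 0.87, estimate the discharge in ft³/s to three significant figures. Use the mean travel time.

t̄ = (33.2 + 33.9 + 34.6 + 30.5) / 4 = 33.05 s
v_surface = L / t̄ = 163.1 / 33.05 = 4.935 ft/s
v_mean = 0.87 × 4.935 = 4.293 ft/s
Q = A × v_mean = 25.5 × 4.293 = 109.5 ft³/s

109 ft³/s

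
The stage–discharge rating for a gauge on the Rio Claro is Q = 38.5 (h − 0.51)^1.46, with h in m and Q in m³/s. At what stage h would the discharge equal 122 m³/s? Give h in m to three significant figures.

h − h₀ = (Q/C)^(1/b) = (122/38.5)^(1/1.46) = 2.203 m
h = 0.51 + 2.203 = 2.713 m

2.71 m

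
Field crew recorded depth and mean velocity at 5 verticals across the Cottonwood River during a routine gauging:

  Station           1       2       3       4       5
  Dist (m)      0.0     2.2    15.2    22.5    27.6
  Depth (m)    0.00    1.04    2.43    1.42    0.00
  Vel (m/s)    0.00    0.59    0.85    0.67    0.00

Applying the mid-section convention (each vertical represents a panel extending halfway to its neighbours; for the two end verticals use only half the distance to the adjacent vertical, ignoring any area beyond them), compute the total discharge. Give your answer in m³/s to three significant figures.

w_2 = (15.2 − 0.0)/2 = 7.6 m; q_2 = 0.59 × 1.04 × 7.6 = 4.663 m³/s
w_3 = (22.5 − 2.2)/2 = 10.15 m; q_3 = 0.85 × 2.43 × 10.15 = 20.96 m³/s
w_4 = (27.6 − 15.2)/2 = 6.2 m; q_4 = 0.67 × 1.42 × 6.2 = 5.899 m³/s
Stations 1, 5 contribute zero (depth or velocity is 0).
Q = Σ qᵢ = 31.53 m³/s

31.5 m³/s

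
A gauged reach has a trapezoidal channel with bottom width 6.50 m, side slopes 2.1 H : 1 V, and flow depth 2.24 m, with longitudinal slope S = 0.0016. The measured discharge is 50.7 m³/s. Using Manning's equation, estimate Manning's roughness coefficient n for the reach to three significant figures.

0.0258

A = (b + z·y)·y = (6.50 + 2.1×2.24)×2.24 = 25.10 m²
P = b + 2y√(1+z²) = 6.50 + 2×2.24×√(1+2.1²) = 16.92 m
R = A/P = 25.10/16.92 = 1.483 m
n = (1/Q)·A·R^(2/3)·S^(1/2) = (1/50.7) × 25.10 × 1.301 × 0.04000 = 0.02575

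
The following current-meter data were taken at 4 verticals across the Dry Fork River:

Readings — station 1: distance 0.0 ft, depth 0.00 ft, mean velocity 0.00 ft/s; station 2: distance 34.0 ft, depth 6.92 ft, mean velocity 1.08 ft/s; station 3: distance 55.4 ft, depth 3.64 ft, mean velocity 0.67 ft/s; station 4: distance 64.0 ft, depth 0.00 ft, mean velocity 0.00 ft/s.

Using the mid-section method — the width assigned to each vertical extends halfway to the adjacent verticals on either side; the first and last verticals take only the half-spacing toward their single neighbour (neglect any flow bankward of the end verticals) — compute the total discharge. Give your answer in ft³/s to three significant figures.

w_2 = (55.4 − 0.0)/2 = 27.7 ft; q_2 = 1.08 × 6.92 × 27.7 = 207.0 ft³/s
w_3 = (64.0 − 34.0)/2 = 15 ft; q_3 = 0.67 × 3.64 × 15 = 36.58 ft³/s
Stations 1, 4 contribute zero (depth or velocity is 0).
Q = Σ qᵢ = 243.6 ft³/s

244 ft³/s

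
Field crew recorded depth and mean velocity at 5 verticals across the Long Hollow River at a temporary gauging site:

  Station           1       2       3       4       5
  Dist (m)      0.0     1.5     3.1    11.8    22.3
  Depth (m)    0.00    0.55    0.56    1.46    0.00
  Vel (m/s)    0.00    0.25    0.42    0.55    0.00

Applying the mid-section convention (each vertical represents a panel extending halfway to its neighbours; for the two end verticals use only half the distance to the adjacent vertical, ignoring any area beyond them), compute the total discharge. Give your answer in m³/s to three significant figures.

9.13 m³/s

w_2 = (3.1 − 0.0)/2 = 1.55 m; q_2 = 0.25 × 0.55 × 1.55 = 0.2131 m³/s
w_3 = (11.8 − 1.5)/2 = 5.15 m; q_3 = 0.42 × 0.56 × 5.15 = 1.211 m³/s
w_4 = (22.3 − 3.1)/2 = 9.6 m; q_4 = 0.55 × 1.46 × 9.6 = 7.709 m³/s
Stations 1, 5 contribute zero (depth or velocity is 0).
Q = Σ qᵢ = 9.133 m³/s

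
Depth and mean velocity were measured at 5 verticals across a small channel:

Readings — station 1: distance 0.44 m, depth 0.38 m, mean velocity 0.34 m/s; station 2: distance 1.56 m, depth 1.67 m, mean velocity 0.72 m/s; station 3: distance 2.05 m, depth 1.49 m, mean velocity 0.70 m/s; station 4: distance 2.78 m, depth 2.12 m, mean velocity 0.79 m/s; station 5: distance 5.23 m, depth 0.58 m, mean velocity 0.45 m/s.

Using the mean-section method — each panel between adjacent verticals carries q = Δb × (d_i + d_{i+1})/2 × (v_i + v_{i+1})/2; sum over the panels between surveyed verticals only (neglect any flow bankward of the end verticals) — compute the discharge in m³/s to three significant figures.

4.19 m³/s

Panel 1-2: Δb = 1.12 m, d̄ = (0.38+1.67)/2 = 1.025, v̄ = (0.34+0.72)/2 = 0.53 → q = 1.12×1.025×0.53 = 0.6084 m³/s
Panel 2-3: Δb = 0.49 m, d̄ = (1.67+1.49)/2 = 1.58, v̄ = (0.72+0.70)/2 = 0.71 → q = 0.49×1.58×0.71 = 0.5497 m³/s
Panel 3-4: Δb = 0.73 m, d̄ = (1.49+2.12)/2 = 1.805, v̄ = (0.70+0.79)/2 = 0.745 → q = 0.73×1.805×0.745 = 0.9816 m³/s
Panel 4-5: Δb = 2.45 m, d̄ = (2.12+0.58)/2 = 1.35, v̄ = (0.79+0.45)/2 = 0.62 → q = 2.45×1.35×0.62 = 2.051 m³/s
Q = Σ q = 4.190 m³/s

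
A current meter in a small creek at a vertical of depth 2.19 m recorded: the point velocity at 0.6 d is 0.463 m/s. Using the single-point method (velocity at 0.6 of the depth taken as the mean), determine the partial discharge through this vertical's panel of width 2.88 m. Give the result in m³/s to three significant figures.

v̄ = v₀.₆ = 0.463 m/s
q = v̄ × d × w = 0.4630 × 2.19 × 2.88 = 2.920 m³/s

2.92 m³/s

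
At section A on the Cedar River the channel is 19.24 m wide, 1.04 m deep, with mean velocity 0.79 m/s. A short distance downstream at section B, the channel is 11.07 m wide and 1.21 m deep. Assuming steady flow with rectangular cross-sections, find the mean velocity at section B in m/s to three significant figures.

Q = A₁V₁ = (19.24×1.04) × 0.79 = 15.81 m³/s
A₂ = 11.07 × 1.21 = 13.39 m²
V₂ = Q/A₂ = 15.81/13.39 = 1.180 m/s

1.18 m/s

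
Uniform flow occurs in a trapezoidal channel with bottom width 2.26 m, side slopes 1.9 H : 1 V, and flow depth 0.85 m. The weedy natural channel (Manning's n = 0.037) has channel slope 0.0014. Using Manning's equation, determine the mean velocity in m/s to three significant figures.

A = (b + z·y)·y = (2.26 + 1.9×0.85)×0.85 = 3.294 m²
P = b + 2y√(1+z²) = 2.26 + 2×0.85×√(1+1.9²) = 5.910 m
R = A/P = 3.294/5.910 = 0.5573 m
Q = (1/n)·A·R^(2/3)·S^(1/2) = (1/0.037) × 3.294 × 0.5573^(2/3) × 0.0014^(1/2) = 2.256 m³/s
V = Q/A = 2.256/3.294 = 0.6848 m/s

0.685 m/s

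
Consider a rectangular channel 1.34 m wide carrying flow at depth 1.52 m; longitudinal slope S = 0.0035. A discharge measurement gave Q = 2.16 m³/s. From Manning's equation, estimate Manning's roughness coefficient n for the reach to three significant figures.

A = b·y = 1.34 × 1.52 = 2.037 m²
P = b + 2y = 1.34 + 2×1.52 = 4.380 m
R = A/P = 2.037/4.380 = 0.4650 m
n = (1/Q)·A·R^(2/3)·S^(1/2) = (1/2.16) × 2.037 × 0.6002 × 0.05916 = 0.03348

0.0335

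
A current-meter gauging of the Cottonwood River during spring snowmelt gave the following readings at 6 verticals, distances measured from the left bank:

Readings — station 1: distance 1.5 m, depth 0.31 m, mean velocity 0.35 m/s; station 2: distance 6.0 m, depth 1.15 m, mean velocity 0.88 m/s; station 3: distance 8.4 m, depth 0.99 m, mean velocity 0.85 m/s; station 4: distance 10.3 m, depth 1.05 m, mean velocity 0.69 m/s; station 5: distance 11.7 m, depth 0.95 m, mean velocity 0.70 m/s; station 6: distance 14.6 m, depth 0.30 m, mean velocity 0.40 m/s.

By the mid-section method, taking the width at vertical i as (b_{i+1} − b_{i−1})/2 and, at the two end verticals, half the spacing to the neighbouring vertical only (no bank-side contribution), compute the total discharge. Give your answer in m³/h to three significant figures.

w_1 = (6.0 − 1.5)/2 = 2.25 m; q_1 = 0.35 × 0.31 × 2.25 = 0.2441 m³/s
w_2 = (8.4 − 1.5)/2 = 3.45 m; q_2 = 0.88 × 1.15 × 3.45 = 3.491 m³/s
w_3 = (10.3 − 6.0)/2 = 2.15 m; q_3 = 0.85 × 0.99 × 2.15 = 1.809 m³/s
w_4 = (11.7 − 8.4)/2 = 1.65 m; q_4 = 0.69 × 1.05 × 1.65 = 1.195 m³/s
w_5 = (14.6 − 10.3)/2 = 2.15 m; q_5 = 0.70 × 0.95 × 2.15 = 1.430 m³/s
w_6 = (14.6 − 11.7)/2 = 1.45 m; q_6 = 0.40 × 0.30 × 1.45 = 0.1740 m³/s
Q = Σ qᵢ = 8.344 m³/s
= 8.344 × 3600 = 30040 m³/h

30000 m³/h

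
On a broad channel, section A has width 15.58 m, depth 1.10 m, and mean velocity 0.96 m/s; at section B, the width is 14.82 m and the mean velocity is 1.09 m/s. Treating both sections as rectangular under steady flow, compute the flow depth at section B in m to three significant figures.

1.02 m

Q = A₁V₁ = (15.58×1.10) × 0.96 = 16.45 m³/s
d₂ = Q/(b₂ V₂) = 16.45/(14.82×1.09) = 1.018 m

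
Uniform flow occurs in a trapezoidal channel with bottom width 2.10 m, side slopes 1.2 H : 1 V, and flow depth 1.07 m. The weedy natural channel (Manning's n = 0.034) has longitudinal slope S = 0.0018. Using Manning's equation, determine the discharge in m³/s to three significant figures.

A = (b + z·y)·y = (2.10 + 1.2×1.07)×1.07 = 3.621 m²
P = b + 2y√(1+z²) = 2.10 + 2×1.07×√(1+1.2²) = 5.443 m
R = A/P = 3.621/5.443 = 0.6653 m
Q = (1/n)·A·R^(2/3)·S^(1/2) = (1/0.034) × 3.621 × 0.6653^(2/3) × 0.0018^(1/2) = 3.443 m³/s

3.44 m³/s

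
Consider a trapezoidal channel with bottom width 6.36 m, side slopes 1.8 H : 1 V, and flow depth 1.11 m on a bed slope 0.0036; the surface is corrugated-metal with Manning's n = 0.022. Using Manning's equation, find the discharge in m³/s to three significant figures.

A = (b + z·y)·y = (6.36 + 1.8×1.11)×1.11 = 9.277 m²
P = b + 2y√(1+z²) = 6.36 + 2×1.11×√(1+1.8²) = 10.93 m
R = A/P = 9.277/10.93 = 0.8487 m
Q = (1/n)·A·R^(2/3)·S^(1/2) = (1/0.022) × 9.277 × 0.8487^(2/3) × 0.0036^(1/2) = 22.68 m³/s

22.7 m³/s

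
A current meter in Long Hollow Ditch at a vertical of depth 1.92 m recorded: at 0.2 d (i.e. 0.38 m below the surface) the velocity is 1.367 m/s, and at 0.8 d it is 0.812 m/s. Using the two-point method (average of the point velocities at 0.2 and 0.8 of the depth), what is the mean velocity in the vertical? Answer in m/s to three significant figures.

v̄ = (1.367 + 0.812) / 2 = 1.090 m/s

1.09 m/s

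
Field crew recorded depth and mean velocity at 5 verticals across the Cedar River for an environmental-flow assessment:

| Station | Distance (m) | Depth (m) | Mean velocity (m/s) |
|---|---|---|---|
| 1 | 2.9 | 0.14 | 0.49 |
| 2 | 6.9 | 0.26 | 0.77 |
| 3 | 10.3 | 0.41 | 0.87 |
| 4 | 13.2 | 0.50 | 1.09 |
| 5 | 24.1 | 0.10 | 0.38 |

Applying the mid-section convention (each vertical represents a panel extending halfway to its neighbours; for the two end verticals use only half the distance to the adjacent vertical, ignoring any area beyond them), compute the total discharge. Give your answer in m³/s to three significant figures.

w_1 = (6.9 − 2.9)/2 = 2 m; q_1 = 0.49 × 0.14 × 2 = 0.1372 m³/s
w_2 = (10.3 − 2.9)/2 = 3.7 m; q_2 = 0.77 × 0.26 × 3.7 = 0.7407 m³/s
w_3 = (13.2 − 6.9)/2 = 3.15 m; q_3 = 0.87 × 0.41 × 3.15 = 1.124 m³/s
w_4 = (24.1 − 10.3)/2 = 6.9 m; q_4 = 1.09 × 0.50 × 6.9 = 3.761 m³/s
w_5 = (24.1 − 13.2)/2 = 5.45 m; q_5 = 0.38 × 0.10 × 5.45 = 0.2071 m³/s
Q = Σ qᵢ = 5.969 m³/s

5.97 m³/s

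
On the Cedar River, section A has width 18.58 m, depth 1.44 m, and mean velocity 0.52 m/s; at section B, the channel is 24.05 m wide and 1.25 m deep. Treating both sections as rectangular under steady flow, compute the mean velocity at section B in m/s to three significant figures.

Q = A₁V₁ = (18.58×1.44) × 0.52 = 13.91 m³/s
A₂ = 24.05 × 1.25 = 30.06 m²
V₂ = Q/A₂ = 13.91/30.06 = 0.4628 m/s

0.463 m/s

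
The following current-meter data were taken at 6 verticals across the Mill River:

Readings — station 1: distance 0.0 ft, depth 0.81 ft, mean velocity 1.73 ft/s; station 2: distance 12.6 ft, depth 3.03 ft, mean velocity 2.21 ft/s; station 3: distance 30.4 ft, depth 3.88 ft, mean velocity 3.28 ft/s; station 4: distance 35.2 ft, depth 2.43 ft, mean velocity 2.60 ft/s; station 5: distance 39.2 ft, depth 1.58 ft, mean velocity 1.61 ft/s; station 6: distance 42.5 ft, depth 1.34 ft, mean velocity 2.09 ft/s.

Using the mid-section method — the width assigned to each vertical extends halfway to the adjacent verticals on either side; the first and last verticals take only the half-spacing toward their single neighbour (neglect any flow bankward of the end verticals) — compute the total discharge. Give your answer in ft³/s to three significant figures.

296 ft³/s

w_1 = (12.6 − 0.0)/2 = 6.3 ft; q_1 = 1.73 × 0.81 × 6.3 = 8.828 ft³/s
w_2 = (30.4 − 0.0)/2 = 15.2 ft; q_2 = 2.21 × 3.03 × 15.2 = 101.8 ft³/s
w_3 = (35.2 − 12.6)/2 = 11.3 ft; q_3 = 3.28 × 3.88 × 11.3 = 143.8 ft³/s
w_4 = (39.2 − 30.4)/2 = 4.4 ft; q_4 = 2.60 × 2.43 × 4.4 = 27.80 ft³/s
w_5 = (42.5 − 35.2)/2 = 3.65 ft; q_5 = 1.61 × 1.58 × 3.65 = 9.285 ft³/s
w_6 = (42.5 − 39.2)/2 = 1.65 ft; q_6 = 2.09 × 1.34 × 1.65 = 4.621 ft³/s
Q = Σ qᵢ = 296.1 ft³/s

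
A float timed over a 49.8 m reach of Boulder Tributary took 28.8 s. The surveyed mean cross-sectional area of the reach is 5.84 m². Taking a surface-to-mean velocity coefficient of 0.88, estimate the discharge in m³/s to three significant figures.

v_surface = L / t̄ = 49.8 / 28.8 = 1.729 m/s
v_mean = 0.88 × 1.729 = 1.522 m/s
Q = A × v_mean = 5.84 × 1.522 = 8.887 m³/s

8.89 m³/s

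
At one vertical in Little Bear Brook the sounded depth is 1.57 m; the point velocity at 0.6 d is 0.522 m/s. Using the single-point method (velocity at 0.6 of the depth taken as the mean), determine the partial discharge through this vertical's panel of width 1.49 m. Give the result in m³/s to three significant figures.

v̄ = v₀.₆ = 0.522 m/s
q = v̄ × d × w = 0.5220 × 1.57 × 1.49 = 1.221 m³/s

1.22 m³/s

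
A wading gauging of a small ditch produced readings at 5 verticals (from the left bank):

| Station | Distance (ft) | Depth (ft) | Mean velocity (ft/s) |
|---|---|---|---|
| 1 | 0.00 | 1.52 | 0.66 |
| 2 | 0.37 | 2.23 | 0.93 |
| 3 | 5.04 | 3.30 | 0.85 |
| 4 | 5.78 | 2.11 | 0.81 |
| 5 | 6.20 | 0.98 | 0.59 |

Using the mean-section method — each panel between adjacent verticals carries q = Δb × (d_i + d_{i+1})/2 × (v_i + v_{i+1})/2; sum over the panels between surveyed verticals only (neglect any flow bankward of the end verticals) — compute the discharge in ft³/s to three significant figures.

14.2 ft³/s

Panel 1-2: Δb = 0.37 ft, d̄ = (1.52+2.23)/2 = 1.875, v̄ = (0.66+0.93)/2 = 0.795 → q = 0.37×1.875×0.795 = 0.5515 ft³/s
Panel 2-3: Δb = 4.67 ft, d̄ = (2.23+3.30)/2 = 2.765, v̄ = (0.93+0.85)/2 = 0.89 → q = 4.67×2.765×0.89 = 11.49 ft³/s
Panel 3-4: Δb = 0.74 ft, d̄ = (3.30+2.11)/2 = 2.705, v̄ = (0.85+0.81)/2 = 0.83 → q = 0.74×2.705×0.83 = 1.661 ft³/s
Panel 4-5: Δb = 0.42 ft, d̄ = (2.11+0.98)/2 = 1.545, v̄ = (0.81+0.59)/2 = 0.7 → q = 0.42×1.545×0.7 = 0.4542 ft³/s
Q = Σ q = 14.16 ft³/s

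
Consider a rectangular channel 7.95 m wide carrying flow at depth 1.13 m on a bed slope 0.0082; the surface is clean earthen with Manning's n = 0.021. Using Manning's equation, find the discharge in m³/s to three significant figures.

A = b·y = 7.95 × 1.13 = 8.984 m²
P = b + 2y = 7.95 + 2×1.13 = 10.21 m
R = A/P = 8.984/10.21 = 0.8799 m
Q = (1/n)·A·R^(2/3)·S^(1/2) = (1/0.021) × 8.984 × 0.8799^(2/3) × 0.0082^(1/2) = 35.57 m³/s

35.6 m³/s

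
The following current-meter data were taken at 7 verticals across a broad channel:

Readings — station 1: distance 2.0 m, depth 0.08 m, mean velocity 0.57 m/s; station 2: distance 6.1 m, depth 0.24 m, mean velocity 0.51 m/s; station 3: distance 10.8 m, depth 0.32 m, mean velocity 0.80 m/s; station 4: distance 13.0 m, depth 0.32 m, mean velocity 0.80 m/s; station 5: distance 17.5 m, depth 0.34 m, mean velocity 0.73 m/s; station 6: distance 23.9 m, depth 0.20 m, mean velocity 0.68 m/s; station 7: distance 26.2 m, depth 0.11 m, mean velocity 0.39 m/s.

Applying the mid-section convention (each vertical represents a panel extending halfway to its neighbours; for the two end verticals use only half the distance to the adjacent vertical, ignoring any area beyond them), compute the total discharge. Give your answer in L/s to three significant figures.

w_1 = (6.1 − 2.0)/2 = 2.05 m; q_1 = 0.57 × 0.08 × 2.05 = 0.09348 m³/s
w_2 = (10.8 − 2.0)/2 = 4.4 m; q_2 = 0.51 × 0.24 × 4.4 = 0.5386 m³/s
w_3 = (13.0 − 6.1)/2 = 3.45 m; q_3 = 0.80 × 0.32 × 3.45 = 0.8832 m³/s
w_4 = (17.5 − 10.8)/2 = 3.35 m; q_4 = 0.80 × 0.32 × 3.35 = 0.8576 m³/s
w_5 = (23.9 − 13.0)/2 = 5.45 m; q_5 = 0.73 × 0.34 × 5.45 = 1.353 m³/s
w_6 = (26.2 − 17.5)/2 = 4.35 m; q_6 = 0.68 × 0.20 × 4.35 = 0.5916 m³/s
w_7 = (26.2 − 23.9)/2 = 1.15 m; q_7 = 0.39 × 0.11 × 1.15 = 0.04934 m³/s
Q = Σ qᵢ = 4.366 m³/s
= 4.366 × 1000 = 4366 L/s

4370 L/s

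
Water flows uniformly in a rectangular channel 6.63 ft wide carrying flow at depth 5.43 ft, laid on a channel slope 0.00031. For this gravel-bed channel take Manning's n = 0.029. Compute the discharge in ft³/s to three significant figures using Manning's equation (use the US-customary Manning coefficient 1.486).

52.6 ft³/s

A = b·y = 6.63 × 5.43 = 36.00 ft²
P = b + 2y = 6.63 + 2×5.43 = 17.49 ft
R = A/P = 36.00/17.49 = 2.058 ft
Q = (1.486/n)·A·R^(2/3)·S^(1/2) = (1.486/0.029) × 36.00 × 2.058^(2/3) × 0.00031^(1/2) = 52.56 ft³/s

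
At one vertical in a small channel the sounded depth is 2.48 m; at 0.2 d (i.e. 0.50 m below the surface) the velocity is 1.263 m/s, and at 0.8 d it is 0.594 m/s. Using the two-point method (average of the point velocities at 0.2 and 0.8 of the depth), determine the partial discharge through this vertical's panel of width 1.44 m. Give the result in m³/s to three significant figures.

3.32 m³/s

v̄ = (1.263 + 0.594) / 2 = 0.9285 m/s
q = v̄ × d × w = 0.9285 × 2.48 × 1.44 = 3.316 m³/s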